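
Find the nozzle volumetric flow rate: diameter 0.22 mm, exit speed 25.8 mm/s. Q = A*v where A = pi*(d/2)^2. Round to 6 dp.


A = pi*(0.22/2)^2 = 0.03801327 mm^2
Q = 0.03801327 * 25.8 = 0.980742 mm^3/s


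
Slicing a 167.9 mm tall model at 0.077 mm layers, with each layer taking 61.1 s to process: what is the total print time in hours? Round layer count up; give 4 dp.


Layers = ceil(167.9/0.077) = 2181
t = 2181 * 61.1 / 3600 = 37.0164 hrs


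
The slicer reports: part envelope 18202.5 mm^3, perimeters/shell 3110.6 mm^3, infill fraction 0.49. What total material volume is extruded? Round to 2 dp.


V_infill = (18202.5 - 3110.6) * 0.49 = 7395.03
V_total = 3110.6 + 7395.03 = 10505.63 mm^3


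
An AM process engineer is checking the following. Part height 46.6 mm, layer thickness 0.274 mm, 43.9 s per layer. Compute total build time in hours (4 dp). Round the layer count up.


Layers = ceil(46.6/0.274) = 171
t = 171 * 43.9 / 3600 = 2.0853 hrs


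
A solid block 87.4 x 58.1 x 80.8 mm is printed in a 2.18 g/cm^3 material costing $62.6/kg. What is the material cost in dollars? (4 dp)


V = 87.4 * 58.1 * 80.8 = 410297.552 mm^3 = 410.297552 cm^3
Mass = 410.297552 * 2.18 / 1000 = 0.89444866 kg
Cost = 0.89444866 * 62.6 = 55.9925 $


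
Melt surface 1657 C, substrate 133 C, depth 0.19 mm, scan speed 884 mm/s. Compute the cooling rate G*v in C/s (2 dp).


G = (1657-133)/0.19 = 8021.05263158 C/mm
CR = 8021.05263158 * 884 = 7090610.53 C/s


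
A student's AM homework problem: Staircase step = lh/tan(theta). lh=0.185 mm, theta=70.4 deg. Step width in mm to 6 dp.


step = 0.185 / tan(70.4) = 0.065876 mm


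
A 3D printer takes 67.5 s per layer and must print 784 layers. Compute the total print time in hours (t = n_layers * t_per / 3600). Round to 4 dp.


t = 784 * 67.5 / 3600 = 14.7 hrs


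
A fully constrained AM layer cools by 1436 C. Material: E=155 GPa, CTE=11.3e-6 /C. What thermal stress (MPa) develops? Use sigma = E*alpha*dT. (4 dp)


sigma = 155*1000 * 11.3e-6 * 1436 = 2515.154 MPa


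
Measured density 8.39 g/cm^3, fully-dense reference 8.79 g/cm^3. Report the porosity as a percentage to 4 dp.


Porosity = (1-8.39/8.79)*100 = 4.5506 %


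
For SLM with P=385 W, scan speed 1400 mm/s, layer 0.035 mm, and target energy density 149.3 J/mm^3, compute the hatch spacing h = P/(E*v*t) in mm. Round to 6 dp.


h = 385 / (149.3*1400*0.035) = 0.052627 mm


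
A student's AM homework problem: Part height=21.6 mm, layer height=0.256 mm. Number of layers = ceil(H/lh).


Layers = ceil(21.6/0.256) = 85


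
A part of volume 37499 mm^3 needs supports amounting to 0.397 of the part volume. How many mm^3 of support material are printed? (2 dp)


V_support = 37499 * 0.397 = 14887.1 mm^3


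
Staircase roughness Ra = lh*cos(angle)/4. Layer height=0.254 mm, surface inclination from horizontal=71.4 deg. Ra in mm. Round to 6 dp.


Ra = 0.254 * cos(71.4) / 4 = 0.020254 mm


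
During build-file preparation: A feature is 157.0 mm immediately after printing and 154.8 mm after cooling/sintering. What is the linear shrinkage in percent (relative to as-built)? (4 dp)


Shrinkage = ((157.0-154.8)/157.0)*100 = 1.4013 %


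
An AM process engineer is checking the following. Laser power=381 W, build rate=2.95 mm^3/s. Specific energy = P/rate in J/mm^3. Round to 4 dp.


SE = 381 / 2.95 = 129.1525 J/mm^3


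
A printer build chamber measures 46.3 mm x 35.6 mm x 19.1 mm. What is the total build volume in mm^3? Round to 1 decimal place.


V = 46.3 * 35.6 * 19.1 = 31482.1 mm^3


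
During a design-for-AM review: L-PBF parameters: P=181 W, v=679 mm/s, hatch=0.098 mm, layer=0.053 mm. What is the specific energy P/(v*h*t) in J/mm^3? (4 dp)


Build rate = 679 * 0.098 * 0.053 = 3.526726 mm^3/s
SE = 181 / 3.526726 = 51.3224 J/mm^3


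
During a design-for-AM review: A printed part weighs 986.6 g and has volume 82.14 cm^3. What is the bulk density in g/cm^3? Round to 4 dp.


rho = 986.6 / 82.14 = 12.0112 g/cm^3


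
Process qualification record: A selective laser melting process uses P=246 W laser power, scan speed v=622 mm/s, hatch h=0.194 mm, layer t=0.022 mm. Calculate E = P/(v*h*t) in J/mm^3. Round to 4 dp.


E = 246 / (622*0.194*0.022) = 92.666 J/mm^3


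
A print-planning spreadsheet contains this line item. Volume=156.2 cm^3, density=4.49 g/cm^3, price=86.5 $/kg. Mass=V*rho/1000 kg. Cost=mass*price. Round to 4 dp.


Mass = 156.2*4.49/1000 = 0.701338 kg
Cost = 0.701338 * 86.5 = 60.6657 $


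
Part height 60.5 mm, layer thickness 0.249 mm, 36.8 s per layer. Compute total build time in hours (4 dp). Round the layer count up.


Layers = ceil(60.5/0.249) = 243
t = 243 * 36.8 / 3600 = 2.484 hrs


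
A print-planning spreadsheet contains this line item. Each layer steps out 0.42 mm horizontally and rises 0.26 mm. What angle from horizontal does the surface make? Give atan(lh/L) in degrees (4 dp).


angle = atan(0.26/0.42) = 31.7595 degrees


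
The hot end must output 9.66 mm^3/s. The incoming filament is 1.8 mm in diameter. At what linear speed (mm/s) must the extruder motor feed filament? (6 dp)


A = pi*(1.8/2)^2 = 2.54469
v = 9.66 / 2.54469 = 3.79614 mm/s


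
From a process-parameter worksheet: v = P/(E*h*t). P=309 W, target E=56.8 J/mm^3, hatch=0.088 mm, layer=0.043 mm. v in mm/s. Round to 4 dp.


v = 309 / (56.8*0.088*0.043) = 1437.6694 mm/s


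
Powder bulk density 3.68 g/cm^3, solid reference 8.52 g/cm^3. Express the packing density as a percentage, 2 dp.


Packing = (3.68/8.52)*100 = 43.19 %


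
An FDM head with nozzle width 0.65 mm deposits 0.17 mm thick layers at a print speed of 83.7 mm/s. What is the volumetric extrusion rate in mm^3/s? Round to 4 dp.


Rate = 0.65 * 0.17 * 83.7 = 9.2489 mm^3/s


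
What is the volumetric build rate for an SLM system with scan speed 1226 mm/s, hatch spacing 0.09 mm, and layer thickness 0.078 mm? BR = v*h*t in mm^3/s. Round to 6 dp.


Rate = 1226 * 0.09 * 0.078 = 8.60652 mm^3/s


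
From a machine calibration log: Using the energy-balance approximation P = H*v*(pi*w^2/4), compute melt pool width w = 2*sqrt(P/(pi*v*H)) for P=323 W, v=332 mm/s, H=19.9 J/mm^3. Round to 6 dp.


w = 2*sqrt(323/(pi*332*19.9)) = 0.249494 mm


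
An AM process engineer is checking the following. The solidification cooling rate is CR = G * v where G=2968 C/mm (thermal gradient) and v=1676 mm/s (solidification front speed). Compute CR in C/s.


CR = 2968 * 1676 = 4974368 C/s


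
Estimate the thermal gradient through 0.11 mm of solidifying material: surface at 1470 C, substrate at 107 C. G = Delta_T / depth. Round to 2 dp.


G = (1470-107)/0.11 = 12390.91 C/mm


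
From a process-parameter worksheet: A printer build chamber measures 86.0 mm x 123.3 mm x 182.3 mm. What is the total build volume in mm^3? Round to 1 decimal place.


V = 86.0 * 123.3 * 182.3 = 1933072.7 mm^3


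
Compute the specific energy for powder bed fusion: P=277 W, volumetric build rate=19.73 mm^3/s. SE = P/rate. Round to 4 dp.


SE = 277 / 19.73 = 14.0395 J/mm^3


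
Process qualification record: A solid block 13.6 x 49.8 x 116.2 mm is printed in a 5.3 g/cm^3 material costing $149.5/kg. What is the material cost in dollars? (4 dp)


V = 13.6 * 49.8 * 116.2 = 78699.936 mm^3 = 78.699936 cm^3
Mass = 78.699936 * 5.3 / 1000 = 0.41710966 kg
Cost = 0.41710966 * 149.5 = 62.3579 $


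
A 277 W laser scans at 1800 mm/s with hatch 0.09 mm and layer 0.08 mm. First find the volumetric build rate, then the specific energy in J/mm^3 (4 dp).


Build rate = 1800 * 0.09 * 0.08 = 12.96 mm^3/s
SE = 277 / 12.96 = 21.3735 J/mm^3


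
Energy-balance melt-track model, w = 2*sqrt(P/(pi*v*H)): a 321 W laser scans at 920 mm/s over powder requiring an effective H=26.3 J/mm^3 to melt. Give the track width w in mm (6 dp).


w = 2*sqrt(321/(pi*920*26.3)) = 0.129968 mm


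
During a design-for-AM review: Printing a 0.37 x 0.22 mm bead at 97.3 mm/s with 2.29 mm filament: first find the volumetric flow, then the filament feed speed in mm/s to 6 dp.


Q = 0.37 * 0.22 * 97.3 = 7.92022 mm^3/s
A_fil = pi*(2.29/2)^2 = 4.11870651 mm^2
v_feed = 7.92022 / 4.11870651 = 1.922987 mm/s


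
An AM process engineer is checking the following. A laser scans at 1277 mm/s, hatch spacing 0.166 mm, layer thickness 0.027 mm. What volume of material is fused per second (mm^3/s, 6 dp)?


Rate = 1277 * 0.166 * 0.027 = 5.723514 mm^3/s


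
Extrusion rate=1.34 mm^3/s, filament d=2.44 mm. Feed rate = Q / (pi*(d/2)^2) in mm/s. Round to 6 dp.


A = pi*(2.44/2)^2 = 4.675947
v = 1.34 / 4.675947 = 0.286573 mm/s


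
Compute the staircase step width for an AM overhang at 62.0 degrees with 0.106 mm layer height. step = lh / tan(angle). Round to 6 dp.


step = 0.106 / tan(62.0) = 0.056361 mm


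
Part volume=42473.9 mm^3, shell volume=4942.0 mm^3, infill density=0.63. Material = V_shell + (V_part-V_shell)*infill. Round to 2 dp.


V_infill = (42473.9 - 4942.0) * 0.63 = 23645.1
V_total = 4942.0 + 23645.1 = 28587.1 mm^3


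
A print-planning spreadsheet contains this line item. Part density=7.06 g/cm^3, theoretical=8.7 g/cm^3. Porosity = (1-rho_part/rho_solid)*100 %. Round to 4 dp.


Porosity = (1-7.06/8.7)*100 = 18.8506 %


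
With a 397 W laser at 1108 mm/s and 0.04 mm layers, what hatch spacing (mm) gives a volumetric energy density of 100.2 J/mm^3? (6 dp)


h = 397 / (100.2*1108*0.04) = 0.089397 mm


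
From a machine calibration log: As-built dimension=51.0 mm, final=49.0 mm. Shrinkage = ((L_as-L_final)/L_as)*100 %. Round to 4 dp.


Shrinkage = ((51.0-49.0)/51.0)*100 = 3.9216 %


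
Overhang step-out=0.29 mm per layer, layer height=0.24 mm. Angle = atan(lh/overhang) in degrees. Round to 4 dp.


angle = atan(0.24/0.29) = 39.6107 degrees


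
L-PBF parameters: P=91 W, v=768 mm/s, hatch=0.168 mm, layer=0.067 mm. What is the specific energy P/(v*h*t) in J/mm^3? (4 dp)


Build rate = 768 * 0.168 * 0.067 = 8.644608 mm^3/s
SE = 91 / 8.644608 = 10.5268 J/mm^3


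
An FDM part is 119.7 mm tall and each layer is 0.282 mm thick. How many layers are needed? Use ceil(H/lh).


Layers = ceil(119.7/0.282) = 425


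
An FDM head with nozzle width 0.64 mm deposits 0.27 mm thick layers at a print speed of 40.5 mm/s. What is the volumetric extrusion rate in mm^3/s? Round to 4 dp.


Rate = 0.64 * 0.27 * 40.5 = 6.9984 mm^3/s


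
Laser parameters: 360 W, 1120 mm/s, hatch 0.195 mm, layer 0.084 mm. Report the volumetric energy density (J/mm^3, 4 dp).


E = 360 / (1120*0.195*0.084) = 19.6232 J/mm^3


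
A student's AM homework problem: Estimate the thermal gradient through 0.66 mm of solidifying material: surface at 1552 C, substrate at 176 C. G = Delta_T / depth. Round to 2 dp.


G = (1552-176)/0.66 = 2084.85 C/mm


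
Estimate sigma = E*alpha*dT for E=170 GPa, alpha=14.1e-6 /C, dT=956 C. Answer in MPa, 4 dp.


sigma = 170*1000 * 14.1e-6 * 956 = 2291.532 MPa


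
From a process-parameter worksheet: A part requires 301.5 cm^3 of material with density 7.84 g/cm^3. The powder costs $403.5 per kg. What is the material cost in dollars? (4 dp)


Mass = 301.5*7.84/1000 = 2.36376 kg
Cost = 2.36376 * 403.5 = 953.7772 $


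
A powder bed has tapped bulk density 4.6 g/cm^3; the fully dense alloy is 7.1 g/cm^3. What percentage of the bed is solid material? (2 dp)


Packing = (4.6/7.1)*100 = 64.79 %


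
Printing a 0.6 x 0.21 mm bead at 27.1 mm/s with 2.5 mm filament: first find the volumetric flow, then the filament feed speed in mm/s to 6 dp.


Q = 0.6 * 0.21 * 27.1 = 3.4146 mm^3/s
A_fil = pi*(2.5/2)^2 = 4.90873852 mm^2
v_feed = 3.4146 / 4.90873852 = 0.695617 mm/s


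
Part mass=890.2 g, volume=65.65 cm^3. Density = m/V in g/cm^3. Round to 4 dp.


rho = 890.2 / 65.65 = 13.5598 g/cm^3


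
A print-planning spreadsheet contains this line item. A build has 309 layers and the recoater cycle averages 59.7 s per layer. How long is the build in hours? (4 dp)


t = 309 * 59.7 / 3600 = 5.1243 hrs


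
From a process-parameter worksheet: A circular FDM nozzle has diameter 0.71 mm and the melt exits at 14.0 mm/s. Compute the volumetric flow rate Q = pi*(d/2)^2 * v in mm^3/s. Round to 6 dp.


A = pi*(0.71/2)^2 = 0.39591921 mm^2
Q = 0.39591921 * 14.0 = 5.542869 mm^3/s


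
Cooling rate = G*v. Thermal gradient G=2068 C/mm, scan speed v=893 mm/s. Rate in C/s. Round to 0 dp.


CR = 2068 * 893 = 1846724 C/s


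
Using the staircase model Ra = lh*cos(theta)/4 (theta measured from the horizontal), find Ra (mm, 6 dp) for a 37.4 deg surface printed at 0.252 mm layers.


Ra = 0.252 * cos(37.4) / 4 = 0.050048 mm


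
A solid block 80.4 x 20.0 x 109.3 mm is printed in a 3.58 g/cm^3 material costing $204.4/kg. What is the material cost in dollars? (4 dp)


V = 80.4 * 20.0 * 109.3 = 175754.4 mm^3 = 175.7544 cm^3
Mass = 175.7544 * 3.58 / 1000 = 0.62920075 kg
Cost = 0.62920075 * 204.4 = 128.6086 $


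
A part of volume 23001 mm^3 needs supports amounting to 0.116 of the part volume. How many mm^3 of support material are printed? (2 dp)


V_support = 23001 * 0.116 = 2668.12 mm^3


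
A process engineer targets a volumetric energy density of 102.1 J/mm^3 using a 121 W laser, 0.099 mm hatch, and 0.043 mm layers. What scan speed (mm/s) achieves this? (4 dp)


v = 121 / (102.1*0.099*0.043) = 278.3915 mm/s


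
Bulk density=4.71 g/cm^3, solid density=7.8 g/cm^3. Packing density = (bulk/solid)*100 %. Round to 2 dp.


Packing = (4.71/7.8)*100 = 60.38 %


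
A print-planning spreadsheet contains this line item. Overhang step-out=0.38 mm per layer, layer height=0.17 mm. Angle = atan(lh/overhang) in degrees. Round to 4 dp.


angle = atan(0.17/0.38) = 24.1022 degrees


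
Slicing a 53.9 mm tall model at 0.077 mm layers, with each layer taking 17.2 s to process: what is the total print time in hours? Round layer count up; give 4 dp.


Layers = ceil(53.9/0.077) = 700
t = 700 * 17.2 / 3600 = 3.3444 hrs


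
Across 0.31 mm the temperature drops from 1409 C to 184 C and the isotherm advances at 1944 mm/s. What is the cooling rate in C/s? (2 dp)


G = (1409-184)/0.31 = 3951.61290323 C/mm
CR = 3951.61290323 * 1944 = 7681935.48 C/s


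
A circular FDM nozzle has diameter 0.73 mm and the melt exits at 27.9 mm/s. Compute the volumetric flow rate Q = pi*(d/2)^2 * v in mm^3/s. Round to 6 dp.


A = pi*(0.73/2)^2 = 0.41853868 mm^2
Q = 0.41853868 * 27.9 = 11.677229 mm^3/s


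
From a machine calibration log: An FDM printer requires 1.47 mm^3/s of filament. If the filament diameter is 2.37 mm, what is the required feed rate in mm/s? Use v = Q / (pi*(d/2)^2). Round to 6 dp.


A = pi*(2.37/2)^2 = 4.411503
v = 1.47 / 4.411503 = 0.33322 mm/s


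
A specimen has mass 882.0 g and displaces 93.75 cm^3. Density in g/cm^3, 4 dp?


rho = 882.0 / 93.75 = 9.408 g/cm^3


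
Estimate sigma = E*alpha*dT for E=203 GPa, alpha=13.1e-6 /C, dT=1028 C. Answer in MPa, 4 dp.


sigma = 203*1000 * 13.1e-6 * 1028 = 2733.7604 MPa


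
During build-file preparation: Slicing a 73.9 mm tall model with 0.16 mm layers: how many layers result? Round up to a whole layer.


Layers = ceil(73.9/0.16) = 462


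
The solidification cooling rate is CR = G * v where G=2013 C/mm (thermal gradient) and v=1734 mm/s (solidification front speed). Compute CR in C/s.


CR = 2013 * 1734 = 3490542 C/s


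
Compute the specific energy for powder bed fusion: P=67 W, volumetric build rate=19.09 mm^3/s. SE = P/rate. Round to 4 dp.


SE = 67 / 19.09 = 3.5097 J/mm^3


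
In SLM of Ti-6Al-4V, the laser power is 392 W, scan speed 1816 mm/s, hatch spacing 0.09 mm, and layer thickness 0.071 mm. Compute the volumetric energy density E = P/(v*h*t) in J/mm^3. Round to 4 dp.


E = 392 / (1816*0.09*0.071) = 33.7808 J/mm^3


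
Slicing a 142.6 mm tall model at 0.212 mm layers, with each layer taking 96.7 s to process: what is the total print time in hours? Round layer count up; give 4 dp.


Layers = ceil(142.6/0.212) = 673
t = 673 * 96.7 / 3600 = 18.0775 hrs


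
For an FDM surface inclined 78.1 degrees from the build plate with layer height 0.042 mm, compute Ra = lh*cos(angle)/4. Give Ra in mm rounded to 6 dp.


Ra = 0.042 * cos(78.1) / 4 = 0.002165 mm


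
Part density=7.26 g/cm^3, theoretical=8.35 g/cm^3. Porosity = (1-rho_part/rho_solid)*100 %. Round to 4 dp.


Porosity = (1-7.26/8.35)*100 = 13.0539 %


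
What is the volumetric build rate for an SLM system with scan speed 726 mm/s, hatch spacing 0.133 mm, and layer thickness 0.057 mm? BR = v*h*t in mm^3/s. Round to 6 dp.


Rate = 726 * 0.133 * 0.057 = 5.503806 mm^3/s


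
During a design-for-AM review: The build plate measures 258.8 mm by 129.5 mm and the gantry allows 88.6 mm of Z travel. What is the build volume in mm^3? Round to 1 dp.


V = 258.8 * 129.5 * 88.6 = 2969393.6 mm^3


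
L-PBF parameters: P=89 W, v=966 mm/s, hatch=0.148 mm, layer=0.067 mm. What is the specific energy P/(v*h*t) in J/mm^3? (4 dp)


Build rate = 966 * 0.148 * 0.067 = 9.578856 mm^3/s
SE = 89 / 9.578856 = 9.2913 J/mm^3


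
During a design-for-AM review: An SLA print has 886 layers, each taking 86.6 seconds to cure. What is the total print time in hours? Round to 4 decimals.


t = 886 * 86.6 / 3600 = 21.3132 hrs


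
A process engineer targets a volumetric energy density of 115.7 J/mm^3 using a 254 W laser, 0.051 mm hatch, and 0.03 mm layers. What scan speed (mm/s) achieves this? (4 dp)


v = 254 / (115.7*0.051*0.03) = 1434.858 mm/s


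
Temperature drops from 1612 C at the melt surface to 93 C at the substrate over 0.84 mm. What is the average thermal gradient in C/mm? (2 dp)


G = (1612-93)/0.84 = 1808.33 C/mm


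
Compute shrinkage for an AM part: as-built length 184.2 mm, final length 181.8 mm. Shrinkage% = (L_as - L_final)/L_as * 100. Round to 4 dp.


Shrinkage = ((184.2-181.8)/184.2)*100 = 1.3029 %


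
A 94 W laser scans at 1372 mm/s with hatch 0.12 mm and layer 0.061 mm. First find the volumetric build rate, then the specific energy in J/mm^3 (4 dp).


Build rate = 1372 * 0.12 * 0.061 = 10.04304 mm^3/s
SE = 94 / 10.04304 = 9.3597 J/mm^3


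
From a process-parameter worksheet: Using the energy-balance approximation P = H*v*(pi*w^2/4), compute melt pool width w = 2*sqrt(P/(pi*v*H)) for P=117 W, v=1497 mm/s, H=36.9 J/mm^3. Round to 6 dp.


w = 2*sqrt(117/(pi*1497*36.9)) = 0.051931 mm


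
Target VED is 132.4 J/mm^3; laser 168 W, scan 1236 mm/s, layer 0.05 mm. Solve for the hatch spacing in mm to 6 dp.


h = 168 / (132.4*1236*0.05) = 0.020532 mm


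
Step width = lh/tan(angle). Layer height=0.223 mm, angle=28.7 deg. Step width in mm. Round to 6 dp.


step = 0.223 / tan(28.7) = 0.407318 mm


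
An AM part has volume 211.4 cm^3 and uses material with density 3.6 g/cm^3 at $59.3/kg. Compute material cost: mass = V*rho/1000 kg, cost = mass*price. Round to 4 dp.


Mass = 211.4*3.6/1000 = 0.76104 kg
Cost = 0.76104 * 59.3 = 45.1297 $


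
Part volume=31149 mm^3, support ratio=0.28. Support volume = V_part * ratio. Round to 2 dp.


V_support = 31149 * 0.28 = 8721.72 mm^3


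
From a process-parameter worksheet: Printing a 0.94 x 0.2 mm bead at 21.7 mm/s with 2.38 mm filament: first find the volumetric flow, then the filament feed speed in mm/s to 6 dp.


Q = 0.94 * 0.2 * 21.7 = 4.0796 mm^3/s
A_fil = pi*(2.38/2)^2 = 4.44880936 mm^2
v_feed = 4.0796 / 4.44880936 = 0.917009 mm/s


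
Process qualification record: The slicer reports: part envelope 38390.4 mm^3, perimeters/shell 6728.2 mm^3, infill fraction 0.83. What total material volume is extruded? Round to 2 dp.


V_infill = (38390.4 - 6728.2) * 0.83 = 26279.63
V_total = 6728.2 + 26279.63 = 33007.83 mm^3


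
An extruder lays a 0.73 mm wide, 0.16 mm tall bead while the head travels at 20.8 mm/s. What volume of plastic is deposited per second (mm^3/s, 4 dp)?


Rate = 0.73 * 0.16 * 20.8 = 2.4294 mm^3/s


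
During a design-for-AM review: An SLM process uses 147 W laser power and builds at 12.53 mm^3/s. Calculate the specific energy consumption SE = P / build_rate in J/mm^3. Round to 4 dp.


SE = 147 / 12.53 = 11.7318 J/mm^3


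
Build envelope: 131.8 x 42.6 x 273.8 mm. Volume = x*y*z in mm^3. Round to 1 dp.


V = 131.8 * 42.6 * 273.8 = 1537299.4 mm^3


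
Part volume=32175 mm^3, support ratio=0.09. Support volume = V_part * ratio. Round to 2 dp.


V_support = 32175 * 0.09 = 2895.75 mm^3


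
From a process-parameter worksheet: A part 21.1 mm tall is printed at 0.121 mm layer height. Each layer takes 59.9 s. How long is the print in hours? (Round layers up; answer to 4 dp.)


Layers = ceil(21.1/0.121) = 175
t = 175 * 59.9 / 3600 = 2.9118 hrs


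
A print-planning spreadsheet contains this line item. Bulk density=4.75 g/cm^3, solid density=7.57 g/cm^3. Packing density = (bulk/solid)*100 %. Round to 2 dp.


Packing = (4.75/7.57)*100 = 62.75 %


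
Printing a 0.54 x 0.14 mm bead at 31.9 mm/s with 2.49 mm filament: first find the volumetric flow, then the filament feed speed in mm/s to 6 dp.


Q = 0.54 * 0.14 * 31.9 = 2.41164 mm^3/s
A_fil = pi*(2.49/2)^2 = 4.86954715 mm^2
v_feed = 2.41164 / 4.86954715 = 0.495249 mm/s


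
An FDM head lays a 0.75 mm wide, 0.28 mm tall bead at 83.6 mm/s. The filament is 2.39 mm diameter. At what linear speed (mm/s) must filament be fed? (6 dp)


Q = 0.75 * 0.28 * 83.6 = 17.556 mm^3/s
A_fil = pi*(2.39/2)^2 = 4.48627285 mm^2
v_feed = 17.556 / 4.48627285 = 3.913271 mm/s


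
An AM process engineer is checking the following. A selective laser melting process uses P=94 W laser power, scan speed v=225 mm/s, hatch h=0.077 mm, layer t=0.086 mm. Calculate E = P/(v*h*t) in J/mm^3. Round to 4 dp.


E = 94 / (225*0.077*0.086) = 63.0894 J/mm^3


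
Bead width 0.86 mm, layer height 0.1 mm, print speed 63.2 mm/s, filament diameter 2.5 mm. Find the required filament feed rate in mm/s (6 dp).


Q = 0.86 * 0.1 * 63.2 = 5.4352 mm^3/s
A_fil = pi*(2.5/2)^2 = 4.90873852 mm^2
v_feed = 5.4352 / 4.90873852 = 1.10725 mm/s


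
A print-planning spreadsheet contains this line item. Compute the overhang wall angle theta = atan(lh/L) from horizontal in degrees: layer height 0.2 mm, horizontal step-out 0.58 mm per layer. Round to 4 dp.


angle = atan(0.2/0.58) = 19.0256 degrees


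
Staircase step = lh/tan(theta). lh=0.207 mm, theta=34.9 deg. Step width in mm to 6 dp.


step = 0.207 / tan(34.9) = 0.296728 mm


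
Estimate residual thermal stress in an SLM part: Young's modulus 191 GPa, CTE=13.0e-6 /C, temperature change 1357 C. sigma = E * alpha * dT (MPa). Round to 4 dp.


sigma = 191*1000 * 13.0e-6 * 1357 = 3369.431 MPa


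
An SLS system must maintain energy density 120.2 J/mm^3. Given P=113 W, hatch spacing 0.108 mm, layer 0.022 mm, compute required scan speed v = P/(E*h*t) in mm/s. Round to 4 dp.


v = 113 / (120.2*0.108*0.022) = 395.6649 mm/s


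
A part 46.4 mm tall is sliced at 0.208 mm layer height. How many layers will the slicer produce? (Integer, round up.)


Layers = ceil(46.4/0.208) = 224


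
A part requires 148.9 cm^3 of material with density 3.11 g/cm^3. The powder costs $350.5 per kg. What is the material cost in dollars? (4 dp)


Mass = 148.9*3.11/1000 = 0.463079 kg
Cost = 0.463079 * 350.5 = 162.3092 $


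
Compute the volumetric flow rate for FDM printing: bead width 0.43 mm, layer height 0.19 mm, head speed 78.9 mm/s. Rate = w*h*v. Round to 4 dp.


Rate = 0.43 * 0.19 * 78.9 = 6.4461 mm^3/s


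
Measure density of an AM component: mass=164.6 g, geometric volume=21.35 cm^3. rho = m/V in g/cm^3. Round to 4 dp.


rho = 164.6 / 21.35 = 7.7096 g/cm^3


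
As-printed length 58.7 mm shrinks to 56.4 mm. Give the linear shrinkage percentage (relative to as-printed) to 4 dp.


Shrinkage = ((58.7-56.4)/58.7)*100 = 3.9182 %


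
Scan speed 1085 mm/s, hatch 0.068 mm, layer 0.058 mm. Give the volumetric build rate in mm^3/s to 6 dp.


Rate = 1085 * 0.068 * 0.058 = 4.27924 mm^3/s


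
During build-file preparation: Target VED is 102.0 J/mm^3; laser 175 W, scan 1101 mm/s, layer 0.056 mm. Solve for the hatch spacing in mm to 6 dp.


h = 175 / (102.0*1101*0.056) = 0.027827 mm


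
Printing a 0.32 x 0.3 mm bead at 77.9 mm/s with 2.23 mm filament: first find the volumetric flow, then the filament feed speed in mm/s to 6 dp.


Q = 0.32 * 0.3 * 77.9 = 7.4784 mm^3/s
A_fil = pi*(2.23/2)^2 = 3.90570653 mm^2
v_feed = 7.4784 / 3.90570653 = 1.914737 mm/s


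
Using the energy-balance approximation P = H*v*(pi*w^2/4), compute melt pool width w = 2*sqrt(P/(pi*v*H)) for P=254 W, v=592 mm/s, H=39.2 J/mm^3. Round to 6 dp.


w = 2*sqrt(254/(pi*592*39.2)) = 0.118051 mm


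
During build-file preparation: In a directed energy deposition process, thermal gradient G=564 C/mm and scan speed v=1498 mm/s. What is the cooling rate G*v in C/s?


CR = 564 * 1498 = 844872 C/s


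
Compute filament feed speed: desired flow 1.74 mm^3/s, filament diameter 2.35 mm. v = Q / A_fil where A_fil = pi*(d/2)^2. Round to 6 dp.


A = pi*(2.35/2)^2 = 4.337361
v = 1.74 / 4.337361 = 0.401166 mm/s


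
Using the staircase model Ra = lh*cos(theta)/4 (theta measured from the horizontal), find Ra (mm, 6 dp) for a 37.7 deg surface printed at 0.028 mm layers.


Ra = 0.028 * cos(37.7) / 4 = 0.005539 mm


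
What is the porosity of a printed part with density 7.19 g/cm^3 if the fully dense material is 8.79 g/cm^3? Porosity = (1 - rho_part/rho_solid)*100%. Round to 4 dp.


Porosity = (1-7.19/8.79)*100 = 18.2025 %


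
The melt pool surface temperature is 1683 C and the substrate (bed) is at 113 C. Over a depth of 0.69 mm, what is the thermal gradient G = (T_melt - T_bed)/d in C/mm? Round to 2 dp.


G = (1683-113)/0.69 = 2275.36 C/mm


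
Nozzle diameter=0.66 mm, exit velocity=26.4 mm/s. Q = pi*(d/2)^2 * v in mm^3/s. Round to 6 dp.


A = pi*(0.66/2)^2 = 0.34211944 mm^2
Q = 0.34211944 * 26.4 = 9.031953 mm^3/s


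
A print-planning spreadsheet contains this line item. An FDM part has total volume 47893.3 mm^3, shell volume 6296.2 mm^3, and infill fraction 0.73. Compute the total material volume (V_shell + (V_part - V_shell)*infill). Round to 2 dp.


V_infill = (47893.3 - 6296.2) * 0.73 = 30365.88
V_total = 6296.2 + 30365.88 = 36662.08 mm^3


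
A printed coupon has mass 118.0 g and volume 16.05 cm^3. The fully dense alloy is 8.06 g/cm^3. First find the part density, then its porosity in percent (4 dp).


rho_part = 118.0 / 16.05 = 7.35202492 g/cm^3
Porosity = (1 - 7.35202492/8.06)*100 = 8.7838 %


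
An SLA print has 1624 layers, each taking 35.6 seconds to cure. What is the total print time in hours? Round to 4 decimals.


t = 1624 * 35.6 / 3600 = 16.0596 hrs


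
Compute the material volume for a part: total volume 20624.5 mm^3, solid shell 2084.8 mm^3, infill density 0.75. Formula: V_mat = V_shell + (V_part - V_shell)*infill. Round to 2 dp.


V_infill = (20624.5 - 2084.8) * 0.75 = 13904.78
V_total = 2084.8 + 13904.78 = 15989.58 mm^3


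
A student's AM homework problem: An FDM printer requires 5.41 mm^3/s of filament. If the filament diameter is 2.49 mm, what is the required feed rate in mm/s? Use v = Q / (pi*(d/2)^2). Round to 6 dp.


A = pi*(2.49/2)^2 = 4.869547
v = 5.41 / 4.869547 = 1.110986 mm/s


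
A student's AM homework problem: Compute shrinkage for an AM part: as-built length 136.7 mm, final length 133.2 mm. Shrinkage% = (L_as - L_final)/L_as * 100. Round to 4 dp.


Shrinkage = ((136.7-133.2)/136.7)*100 = 2.5604 %


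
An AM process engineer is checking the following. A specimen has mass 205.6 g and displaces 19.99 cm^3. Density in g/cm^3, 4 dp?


rho = 205.6 / 19.99 = 10.2851 g/cm^3


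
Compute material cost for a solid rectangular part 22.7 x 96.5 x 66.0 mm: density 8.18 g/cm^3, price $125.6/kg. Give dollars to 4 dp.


V = 22.7 * 96.5 * 66.0 = 144576.3 mm^3 = 144.5763 cm^3
Mass = 144.5763 * 8.18 / 1000 = 1.18263413 kg
Cost = 1.18263413 * 125.6 = 148.5388 $


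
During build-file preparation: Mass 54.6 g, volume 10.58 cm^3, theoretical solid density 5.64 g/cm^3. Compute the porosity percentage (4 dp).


rho_part = 54.6 / 10.58 = 5.16068053 g/cm^3
Porosity = (1 - 5.16068053/5.64)*100 = 8.4986 %


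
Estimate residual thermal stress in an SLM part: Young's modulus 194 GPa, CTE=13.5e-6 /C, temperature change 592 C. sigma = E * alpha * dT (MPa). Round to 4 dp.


sigma = 194*1000 * 13.5e-6 * 592 = 1550.448 MPa


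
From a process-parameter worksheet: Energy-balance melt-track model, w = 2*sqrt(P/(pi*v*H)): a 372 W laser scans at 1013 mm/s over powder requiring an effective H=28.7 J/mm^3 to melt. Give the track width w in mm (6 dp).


w = 2*sqrt(372/(pi*1013*28.7)) = 0.127638 mm


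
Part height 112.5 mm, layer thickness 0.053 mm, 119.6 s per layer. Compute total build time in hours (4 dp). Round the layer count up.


Layers = ceil(112.5/0.053) = 2123
t = 2123 * 119.6 / 3600 = 70.5308 hrs


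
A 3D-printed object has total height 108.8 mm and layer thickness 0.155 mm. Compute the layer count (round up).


Layers = ceil(108.8/0.155) = 702


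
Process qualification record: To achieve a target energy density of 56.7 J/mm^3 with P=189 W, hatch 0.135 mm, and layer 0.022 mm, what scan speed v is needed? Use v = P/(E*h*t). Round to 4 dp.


v = 189 / (56.7*0.135*0.022) = 1122.3345 mm/s


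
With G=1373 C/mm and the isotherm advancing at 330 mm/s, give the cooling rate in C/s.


CR = 1373 * 330 = 453090 C/s


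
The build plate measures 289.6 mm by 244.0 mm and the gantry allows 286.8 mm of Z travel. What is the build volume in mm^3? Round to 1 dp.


V = 289.6 * 244.0 * 286.8 = 20265976.3 mm^3


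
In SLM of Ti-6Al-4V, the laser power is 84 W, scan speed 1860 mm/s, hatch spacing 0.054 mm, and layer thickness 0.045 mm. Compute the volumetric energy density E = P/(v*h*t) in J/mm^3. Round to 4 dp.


E = 84 / (1860*0.054*0.045) = 18.5849 J/mm^3


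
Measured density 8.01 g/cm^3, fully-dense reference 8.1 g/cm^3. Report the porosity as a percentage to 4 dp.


Porosity = (1-8.01/8.1)*100 = 1.1111 %


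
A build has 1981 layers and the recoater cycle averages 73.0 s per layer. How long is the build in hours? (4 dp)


t = 1981 * 73.0 / 3600 = 40.1703 hrs


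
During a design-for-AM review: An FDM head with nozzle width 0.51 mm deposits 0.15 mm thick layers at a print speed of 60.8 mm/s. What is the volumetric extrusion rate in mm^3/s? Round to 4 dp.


Rate = 0.51 * 0.15 * 60.8 = 4.6512 mm^3/s


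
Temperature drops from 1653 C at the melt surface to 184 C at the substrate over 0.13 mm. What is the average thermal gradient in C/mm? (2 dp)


G = (1653-184)/0.13 = 11300.0 C/mm


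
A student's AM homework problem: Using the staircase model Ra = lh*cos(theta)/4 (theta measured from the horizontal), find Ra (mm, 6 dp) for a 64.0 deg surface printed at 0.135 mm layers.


Ra = 0.135 * cos(64.0) / 4 = 0.014795 mm


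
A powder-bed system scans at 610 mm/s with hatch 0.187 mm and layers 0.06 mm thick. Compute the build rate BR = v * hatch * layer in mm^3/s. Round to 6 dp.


Rate = 610 * 0.187 * 0.06 = 6.8442 mm^3/s


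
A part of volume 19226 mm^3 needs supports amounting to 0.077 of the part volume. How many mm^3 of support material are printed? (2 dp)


V_support = 19226 * 0.077 = 1480.4 mm^3


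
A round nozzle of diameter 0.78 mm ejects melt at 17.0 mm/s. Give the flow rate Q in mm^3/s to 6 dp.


A = pi*(0.78/2)^2 = 0.47783624 mm^2
Q = 0.47783624 * 17.0 = 8.123216 mm^3/s


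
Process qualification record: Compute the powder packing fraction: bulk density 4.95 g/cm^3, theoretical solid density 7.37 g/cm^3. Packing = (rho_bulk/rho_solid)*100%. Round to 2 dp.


Packing = (4.95/7.37)*100 = 67.16 %


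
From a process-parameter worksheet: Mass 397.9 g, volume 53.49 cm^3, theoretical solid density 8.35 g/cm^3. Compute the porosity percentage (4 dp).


rho_part = 397.9 / 53.49 = 7.4387736 g/cm^3
Porosity = (1 - 7.4387736/8.35)*100 = 10.9129 %


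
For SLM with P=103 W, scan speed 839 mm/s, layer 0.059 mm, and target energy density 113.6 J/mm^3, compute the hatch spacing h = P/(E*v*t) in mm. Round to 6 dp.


h = 103 / (113.6*839*0.059) = 0.018317 mm


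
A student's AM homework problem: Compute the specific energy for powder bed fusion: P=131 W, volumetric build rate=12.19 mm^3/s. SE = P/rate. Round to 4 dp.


SE = 131 / 12.19 = 10.7465 J/mm^3


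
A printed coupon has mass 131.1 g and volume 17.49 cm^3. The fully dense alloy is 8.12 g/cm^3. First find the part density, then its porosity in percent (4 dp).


rho_part = 131.1 / 17.49 = 7.49571184 g/cm^3
Porosity = (1 - 7.49571184/8.12)*100 = 7.6883 %


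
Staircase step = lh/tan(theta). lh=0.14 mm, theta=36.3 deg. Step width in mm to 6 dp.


step = 0.14 / tan(36.3) = 0.190587 mm


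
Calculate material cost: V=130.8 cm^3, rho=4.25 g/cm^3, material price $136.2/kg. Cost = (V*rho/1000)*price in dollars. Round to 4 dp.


Mass = 130.8*4.25/1000 = 0.5559 kg
Cost = 0.5559 * 136.2 = 75.7136 $


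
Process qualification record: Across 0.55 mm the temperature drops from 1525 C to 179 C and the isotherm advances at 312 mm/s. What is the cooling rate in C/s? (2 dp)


G = (1525-179)/0.55 = 2447.27272727 C/mm
CR = 2447.27272727 * 312 = 763549.09 C/s


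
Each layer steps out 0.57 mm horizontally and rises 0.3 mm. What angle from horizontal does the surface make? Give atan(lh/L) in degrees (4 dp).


angle = atan(0.3/0.57) = 27.7585 degrees


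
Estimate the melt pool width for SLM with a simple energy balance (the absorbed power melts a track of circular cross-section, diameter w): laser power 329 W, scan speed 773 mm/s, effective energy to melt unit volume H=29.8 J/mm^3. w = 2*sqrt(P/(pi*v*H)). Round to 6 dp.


w = 2*sqrt(329/(pi*773*29.8)) = 0.134851 mm


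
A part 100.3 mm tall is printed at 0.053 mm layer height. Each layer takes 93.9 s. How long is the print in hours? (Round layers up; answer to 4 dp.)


Layers = ceil(100.3/0.053) = 1893
t = 1893 * 93.9 / 3600 = 49.3758 hrs


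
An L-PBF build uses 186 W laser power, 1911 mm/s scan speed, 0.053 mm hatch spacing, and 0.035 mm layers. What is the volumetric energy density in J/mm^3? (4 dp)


E = 186 / (1911*0.053*0.035) = 52.4697 J/mm^3


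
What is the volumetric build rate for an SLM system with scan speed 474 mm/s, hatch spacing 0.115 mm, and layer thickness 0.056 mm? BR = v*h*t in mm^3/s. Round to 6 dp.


Rate = 474 * 0.115 * 0.056 = 3.05256 mm^3/s


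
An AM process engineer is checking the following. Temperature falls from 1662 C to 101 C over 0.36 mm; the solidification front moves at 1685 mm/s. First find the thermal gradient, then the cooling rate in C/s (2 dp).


G = (1662-101)/0.36 = 4336.11111111 C/mm
CR = 4336.11111111 * 1685 = 7306347.22 C/s


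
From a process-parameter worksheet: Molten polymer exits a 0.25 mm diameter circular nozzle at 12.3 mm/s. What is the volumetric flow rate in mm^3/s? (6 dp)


A = pi*(0.25/2)^2 = 0.04908739 mm^2
Q = 0.04908739 * 12.3 = 0.603775 mm^3/s


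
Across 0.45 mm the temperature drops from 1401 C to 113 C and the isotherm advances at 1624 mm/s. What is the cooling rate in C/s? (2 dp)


G = (1401-113)/0.45 = 2862.22222222 C/mm
CR = 2862.22222222 * 1624 = 4648248.89 C/s


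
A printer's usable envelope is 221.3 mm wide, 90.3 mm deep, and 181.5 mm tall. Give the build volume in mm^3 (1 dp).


V = 221.3 * 90.3 * 181.5 = 3626985.3 mm^3


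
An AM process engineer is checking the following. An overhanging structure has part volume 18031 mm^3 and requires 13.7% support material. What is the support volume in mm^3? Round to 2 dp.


V_support = 18031 * 0.137 = 2470.25 mm^3


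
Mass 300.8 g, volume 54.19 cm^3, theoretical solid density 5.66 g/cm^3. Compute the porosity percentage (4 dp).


rho_part = 300.8 / 54.19 = 5.55083964 g/cm^3
Porosity = (1 - 5.55083964/5.66)*100 = 1.9286 %


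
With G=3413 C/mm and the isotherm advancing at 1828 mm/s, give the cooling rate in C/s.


CR = 3413 * 1828 = 6238964 C/s


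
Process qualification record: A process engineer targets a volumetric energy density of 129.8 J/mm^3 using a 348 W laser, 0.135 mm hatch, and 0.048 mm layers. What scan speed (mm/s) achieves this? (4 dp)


v = 348 / (129.8*0.135*0.048) = 413.7419 mm/s


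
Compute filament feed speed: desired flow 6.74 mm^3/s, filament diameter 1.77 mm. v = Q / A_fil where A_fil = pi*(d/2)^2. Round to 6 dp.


A = pi*(1.77/2)^2 = 2.460574
v = 6.74 / 2.460574 = 2.739198 mm/s


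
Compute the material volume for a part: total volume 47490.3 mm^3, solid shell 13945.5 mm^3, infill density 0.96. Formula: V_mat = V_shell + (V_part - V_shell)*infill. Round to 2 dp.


V_infill = (47490.3 - 13945.5) * 0.96 = 32203.01
V_total = 13945.5 + 32203.01 = 46148.51 mm^3


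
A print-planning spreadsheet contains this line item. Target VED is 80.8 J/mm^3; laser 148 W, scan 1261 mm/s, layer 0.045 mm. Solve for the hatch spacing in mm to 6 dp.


h = 148 / (80.8*1261*0.045) = 0.032279 mm


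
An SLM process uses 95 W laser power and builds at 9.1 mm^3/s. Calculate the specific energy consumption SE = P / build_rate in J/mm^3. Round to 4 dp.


SE = 95 / 9.1 = 10.4396 J/mm^3


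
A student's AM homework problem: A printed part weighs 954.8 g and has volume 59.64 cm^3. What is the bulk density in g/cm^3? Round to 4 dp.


rho = 954.8 / 59.64 = 16.0094 g/cm^3


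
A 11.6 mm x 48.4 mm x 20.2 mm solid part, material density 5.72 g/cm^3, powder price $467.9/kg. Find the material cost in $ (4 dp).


V = 11.6 * 48.4 * 20.2 = 11341.088 mm^3 = 11.341088 cm^3
Mass = 11.341088 * 5.72 / 1000 = 0.06487102 kg
Cost = 0.06487102 * 467.9 = 30.3532 $


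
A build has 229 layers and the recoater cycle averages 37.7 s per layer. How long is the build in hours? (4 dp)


t = 229 * 37.7 / 3600 = 2.3981 hrs


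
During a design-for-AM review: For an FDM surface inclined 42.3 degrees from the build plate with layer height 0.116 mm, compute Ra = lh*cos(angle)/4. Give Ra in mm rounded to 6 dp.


Ra = 0.116 * cos(42.3) / 4 = 0.021449 mm


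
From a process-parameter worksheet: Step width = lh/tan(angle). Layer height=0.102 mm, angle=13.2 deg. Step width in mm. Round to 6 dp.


step = 0.102 / tan(13.2) = 0.434879 mm


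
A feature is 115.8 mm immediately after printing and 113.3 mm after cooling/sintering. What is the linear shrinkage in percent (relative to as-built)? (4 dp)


Shrinkage = ((115.8-113.3)/115.8)*100 = 2.1589 %


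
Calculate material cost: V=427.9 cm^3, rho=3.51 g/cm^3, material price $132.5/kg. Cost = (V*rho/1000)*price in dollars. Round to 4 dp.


Mass = 427.9*3.51/1000 = 1.501929 kg
Cost = 1.501929 * 132.5 = 199.0056 $


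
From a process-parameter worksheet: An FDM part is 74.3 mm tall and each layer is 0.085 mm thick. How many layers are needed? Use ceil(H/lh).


Layers = ceil(74.3/0.085) = 875


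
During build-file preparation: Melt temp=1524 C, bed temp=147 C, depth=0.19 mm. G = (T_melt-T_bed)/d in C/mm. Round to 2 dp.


G = (1524-147)/0.19 = 7247.37 C/mm


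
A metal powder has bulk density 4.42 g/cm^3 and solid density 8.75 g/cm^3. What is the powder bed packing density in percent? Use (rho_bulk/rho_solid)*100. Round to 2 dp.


Packing = (4.42/8.75)*100 = 50.51 %


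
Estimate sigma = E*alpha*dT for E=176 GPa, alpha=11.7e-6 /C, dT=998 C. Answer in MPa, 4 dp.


sigma = 176*1000 * 11.7e-6 * 998 = 2055.0816 MPa


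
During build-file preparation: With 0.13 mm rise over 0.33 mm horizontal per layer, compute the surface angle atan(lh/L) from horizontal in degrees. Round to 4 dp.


angle = atan(0.13/0.33) = 21.5014 degrees
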